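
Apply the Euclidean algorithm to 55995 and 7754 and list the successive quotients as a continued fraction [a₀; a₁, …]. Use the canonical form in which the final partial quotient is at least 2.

Repeatedly divide and take the remainder:
55995 = 7·7754 + 1717, so a_0 = 7
7754 = 4·1717 + 886, so a_1 = 4
1717 = 1·886 + 831, so a_2 = 1
886 = 1·831 + 55, so a_3 = 1
831 = 15·55 + 6, so a_4 = 15
55 = 9·6 + 1, so a_5 = 9
6 = 6·1 + 0, so a_6 = 6

[7; 4, 1, 1, 15, 9, 6]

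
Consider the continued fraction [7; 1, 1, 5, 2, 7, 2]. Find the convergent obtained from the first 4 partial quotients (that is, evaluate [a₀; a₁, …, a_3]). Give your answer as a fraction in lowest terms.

83/11

a_0 = 7: 7/1
a_1 = 1: 8/1
a_2 = 1: 15/2
a_3 = 5: 83/11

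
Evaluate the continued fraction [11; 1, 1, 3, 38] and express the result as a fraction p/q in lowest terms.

3101/268

Start with 38.
3 + 1/(38/1) = 3 + 1/38 = 115/38
1 + 1/(115/38) = 1 + 38/115 = 153/115
1 + 1/(153/115) = 1 + 115/153 = 268/153
11 + 1/(268/153) = 11 + 153/268 = 3101/268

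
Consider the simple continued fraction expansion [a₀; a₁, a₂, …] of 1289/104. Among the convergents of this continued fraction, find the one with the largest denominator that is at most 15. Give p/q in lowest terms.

62/5

a_0 = 12: 12/1  (≤ bound)
a_1 = 2: 25/2  (≤ bound)
a_2 = 1: 37/3  (≤ bound)
a_3 = 1: 62/5  (≤ bound)
a_4 = 6: 409/33  (> 15, stop)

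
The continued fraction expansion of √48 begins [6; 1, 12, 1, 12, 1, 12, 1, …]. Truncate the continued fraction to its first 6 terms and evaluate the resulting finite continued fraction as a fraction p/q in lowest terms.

Start with 1.
12 + 1/(1/1) = 12 + 1/1 = 13/1
1 + 1/(13/1) = 1 + 1/13 = 14/13
12 + 1/(14/13) = 12 + 13/14 = 181/14
1 + 1/(181/14) = 1 + 14/181 = 195/181
6 + 1/(195/181) = 6 + 181/195 = 1351/195

1351/195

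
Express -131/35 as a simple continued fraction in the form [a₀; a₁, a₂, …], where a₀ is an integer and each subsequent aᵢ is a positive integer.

[-4; 3, 1, 8]

-131 = -4·35 + 9, so a_0 = -4
35 = 3·9 + 8, so a_1 = 3
9 = 1·8 + 1, so a_2 = 1
8 = 8·1 + 0, so a_3 = 8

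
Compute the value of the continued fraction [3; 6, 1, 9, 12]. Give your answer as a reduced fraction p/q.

2626/835

a_0 = 3: 3/1
a_1 = 6: 19/6
a_2 = 1: 22/7
a_3 = 9: 217/69
a_4 = 12: 2626/835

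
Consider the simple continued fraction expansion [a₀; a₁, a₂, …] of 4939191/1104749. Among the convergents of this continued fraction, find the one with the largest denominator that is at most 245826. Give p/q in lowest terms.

490857/109790

List convergents until the denominator exceeds the bound:
a_0 = 4: 4/1  (≤ bound)
a_1 = 2: 9/2  (≤ bound)
a_2 = 8: 76/17  (≤ bound)
a_3 = 12: 921/206  (≤ bound)
a_4 = 11: 10207/2283  (≤ bound)
a_5 = 48: 490857/109790  (≤ bound)
a_6 = 3: 1482778/331653  (> 245826, stop)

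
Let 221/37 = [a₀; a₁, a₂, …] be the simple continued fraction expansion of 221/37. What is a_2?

36

⌊221/37⌋ = 5, remainder 36
⌊37/36⌋ = 1, remainder 1
⌊36/1⌋ = 36, remainder 0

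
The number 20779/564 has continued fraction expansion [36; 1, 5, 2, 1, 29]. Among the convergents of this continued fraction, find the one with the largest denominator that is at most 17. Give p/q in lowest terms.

a_0 = 36: 36/1  (≤ bound)
a_1 = 1: 37/1  (≤ bound)
a_2 = 5: 221/6  (≤ bound)
a_3 = 2: 479/13  (≤ bound)
a_4 = 1: 700/19  (> 17, stop)

479/13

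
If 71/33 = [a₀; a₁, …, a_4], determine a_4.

2

⌊71/33⌋ = 2, remainder 5
⌊33/5⌋ = 6, remainder 3
⌊5/3⌋ = 1, remainder 2
⌊3/2⌋ = 1, remainder 1
⌊2/1⌋ = 2, remainder 0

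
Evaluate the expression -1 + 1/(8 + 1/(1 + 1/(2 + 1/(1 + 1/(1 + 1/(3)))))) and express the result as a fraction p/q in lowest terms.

a_0 = -1: -1/1
a_1 = 8: -7/8
a_2 = 1: -8/9
a_3 = 2: -23/26
a_4 = 1: -31/35
a_5 = 1: -54/61
a_6 = 3: -193/218

-193/218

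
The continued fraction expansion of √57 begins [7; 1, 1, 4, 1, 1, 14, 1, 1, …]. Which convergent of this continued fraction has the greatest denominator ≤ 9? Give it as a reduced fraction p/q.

68/9

List convergents until the denominator exceeds the bound:
a_0 = 7: 7/1  (≤ bound)
a_1 = 1: 8/1  (≤ bound)
a_2 = 1: 15/2  (≤ bound)
a_3 = 4: 68/9  (≤ bound)
a_4 = 1: 83/11  (> 9, stop)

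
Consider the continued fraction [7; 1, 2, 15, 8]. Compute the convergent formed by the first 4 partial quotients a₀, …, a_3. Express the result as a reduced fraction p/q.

353/46

Start with 15.
2 + 1/(15/1) = 2 + 1/15 = 31/15
1 + 1/(31/15) = 1 + 15/31 = 46/31
7 + 1/(46/31) = 7 + 31/46 = 353/46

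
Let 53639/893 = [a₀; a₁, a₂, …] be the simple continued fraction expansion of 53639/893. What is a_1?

15

⌊53639/893⌋ = 60, remainder 59
⌊893/59⌋ = 15, remainder 8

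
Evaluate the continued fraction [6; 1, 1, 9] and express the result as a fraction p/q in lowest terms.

124/19

Collapse the nested fraction from the inside out:
Start with 9.
1 + 1/(9/1) = 1 + 1/9 = 10/9
1 + 1/(10/9) = 1 + 9/10 = 19/10
6 + 1/(19/10) = 6 + 10/19 = 124/19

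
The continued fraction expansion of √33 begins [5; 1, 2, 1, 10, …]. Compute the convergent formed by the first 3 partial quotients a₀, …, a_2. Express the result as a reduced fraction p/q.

Build up convergents one term at a time:
a_0 = 5: 5/1
a_1 = 1: 6/1
a_2 = 2: 17/3

17/3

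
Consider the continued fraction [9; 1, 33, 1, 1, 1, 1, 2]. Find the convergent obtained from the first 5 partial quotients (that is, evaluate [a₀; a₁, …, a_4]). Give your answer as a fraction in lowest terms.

688/69

a_0 = 9: 9/1
a_1 = 1: 10/1
a_2 = 33: 339/34
a_3 = 1: 349/35
a_4 = 1: 688/69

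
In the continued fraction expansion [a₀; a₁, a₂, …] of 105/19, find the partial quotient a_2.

Apply division with remainder until the remainder is 0:
⌊105/19⌋ = 5, remainder 10
⌊19/10⌋ = 1, remainder 9
⌊10/9⌋ = 1, remainder 1

1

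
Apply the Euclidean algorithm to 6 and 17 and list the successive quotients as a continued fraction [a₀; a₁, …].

6 = 0·17 + 6, so a_0 = 0
17 = 2·6 + 5, so a_1 = 2
6 = 1·5 + 1, so a_2 = 1
5 = 5·1 + 0, so a_3 = 5

[0; 2, 1, 5]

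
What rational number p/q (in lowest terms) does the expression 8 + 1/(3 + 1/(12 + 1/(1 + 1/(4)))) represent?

Build up convergents one term at a time:
a_0 = 8: 8/1
a_1 = 3: 25/3
a_2 = 12: 308/37
a_3 = 1: 333/40
a_4 = 4: 1640/197

1640/197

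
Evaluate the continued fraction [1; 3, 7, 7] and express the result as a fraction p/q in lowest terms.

207/157

Start with 7.
7 + 1/(7/1) = 7 + 1/7 = 50/7
3 + 1/(50/7) = 3 + 7/50 = 157/50
1 + 1/(157/50) = 1 + 50/157 = 207/157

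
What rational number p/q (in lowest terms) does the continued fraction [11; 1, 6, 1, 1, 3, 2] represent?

Starting at the tail and folding back:
Start with 2.
3 + 1/(2/1) = 3 + 1/2 = 7/2
1 + 1/(7/2) = 1 + 2/7 = 9/7
1 + 1/(9/7) = 1 + 7/9 = 16/9
6 + 1/(16/9) = 6 + 9/16 = 105/16
1 + 1/(105/16) = 1 + 16/105 = 121/105
11 + 1/(121/105) = 11 + 105/121 = 1436/121

1436/121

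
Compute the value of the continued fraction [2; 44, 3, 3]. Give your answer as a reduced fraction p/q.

a_0 = 2: 2/1
a_1 = 44: 89/44
a_2 = 3: 269/133
a_3 = 3: 896/443

896/443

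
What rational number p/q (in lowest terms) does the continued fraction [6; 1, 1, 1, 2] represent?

53/8

Start with 2.
1 + 1/(2/1) = 1 + 1/2 = 3/2
1 + 1/(3/2) = 1 + 2/3 = 5/3
1 + 1/(5/3) = 1 + 3/5 = 8/5
6 + 1/(8/5) = 6 + 5/8 = 53/8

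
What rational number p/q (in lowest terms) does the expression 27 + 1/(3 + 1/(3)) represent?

a_0 = 27: 27/1
a_1 = 3: 82/3
a_2 = 3: 273/10

273/10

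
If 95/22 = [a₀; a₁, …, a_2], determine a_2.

Repeatedly divide and take the remainder:
⌊95/22⌋ = 4, remainder 7
⌊22/7⌋ = 3, remainder 1
⌊7/1⌋ = 7, remainder 0

7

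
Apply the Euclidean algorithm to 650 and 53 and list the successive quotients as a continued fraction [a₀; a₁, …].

[12; 3, 1, 3, 1, 2]

Apply division with remainder until the remainder is 0:
650 ÷ 53 → quotient 12, remainder 14
53 ÷ 14 → quotient 3, remainder 11
14 ÷ 11 → quotient 1, remainder 3
11 ÷ 3 → quotient 3, remainder 2
3 ÷ 2 → quotient 1, remainder 1
2 ÷ 1 → quotient 2, remainder 0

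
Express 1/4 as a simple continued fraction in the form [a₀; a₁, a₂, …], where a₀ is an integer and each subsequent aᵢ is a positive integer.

[0; 4]

1 ÷ 4 → quotient 0, remainder 1
4 ÷ 1 → quotient 4, remainder 0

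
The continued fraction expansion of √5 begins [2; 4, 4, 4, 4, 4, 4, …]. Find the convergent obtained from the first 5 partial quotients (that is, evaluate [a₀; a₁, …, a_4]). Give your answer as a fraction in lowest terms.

Compute successive convergents:
a_0 = 2: 2/1
a_1 = 4: 9/4
a_2 = 4: 38/17
a_3 = 4: 161/72
a_4 = 4: 682/305

682/305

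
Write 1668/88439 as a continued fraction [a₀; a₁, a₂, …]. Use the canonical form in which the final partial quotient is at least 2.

[0; 53, 47, 1, 1, 1, 11]

Repeatedly divide and take the remainder:
1668 = 0·88439 + 1668, so a_0 = 0
88439 = 53·1668 + 35, so a_1 = 53
1668 = 47·35 + 23, so a_2 = 47
35 = 1·23 + 12, so a_3 = 1
23 = 1·12 + 11, so a_4 = 1
12 = 1·11 + 1, so a_5 = 1
11 = 11·1 + 0, so a_6 = 11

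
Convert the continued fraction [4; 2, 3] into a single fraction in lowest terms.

a_0 = 4: 4/1
a_1 = 2: 9/2
a_2 = 3: 31/7

31/7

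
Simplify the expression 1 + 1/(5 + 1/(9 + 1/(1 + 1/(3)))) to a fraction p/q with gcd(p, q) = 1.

a_0 = 1: 1/1
a_1 = 5: 6/5
a_2 = 9: 55/46
a_3 = 1: 61/51
a_4 = 3: 238/199

238/199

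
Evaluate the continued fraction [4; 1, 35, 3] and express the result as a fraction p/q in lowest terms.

542/109

Work from the innermost term outward:
Start with 3.
35 + 1/(3/1) = 35 + 1/3 = 106/3
1 + 1/(106/3) = 1 + 3/106 = 109/106
4 + 1/(109/106) = 4 + 106/109 = 542/109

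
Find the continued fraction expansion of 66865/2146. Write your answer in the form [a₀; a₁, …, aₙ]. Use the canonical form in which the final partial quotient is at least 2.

66865 = 31·2146 + 339, so a_0 = 31
2146 = 6·339 + 112, so a_1 = 6
339 = 3·112 + 3, so a_2 = 3
112 = 37·3 + 1, so a_3 = 37
3 = 3·1 + 0, so a_4 = 3

[31; 6, 3, 37, 3]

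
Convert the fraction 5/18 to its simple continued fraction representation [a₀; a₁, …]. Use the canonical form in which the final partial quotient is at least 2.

5 = 0·18 + 5, so a_0 = 0
18 = 3·5 + 3, so a_1 = 3
5 = 1·3 + 2, so a_2 = 1
3 = 1·2 + 1, so a_3 = 1
2 = 2·1 + 0, so a_4 = 2

[0; 3, 1, 1, 2]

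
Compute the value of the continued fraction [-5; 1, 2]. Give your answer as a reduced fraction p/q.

-13/3

Start with 2.
1 + 1/(2/1) = 1 + 1/2 = 3/2
-5 + 1/(3/2) = -5 + 2/3 = -13/3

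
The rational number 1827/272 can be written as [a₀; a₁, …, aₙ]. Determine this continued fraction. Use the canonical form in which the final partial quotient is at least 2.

1827 = 6·272 + 195, so a_0 = 6
272 = 1·195 + 77, so a_1 = 1
195 = 2·77 + 41, so a_2 = 2
77 = 1·41 + 36, so a_3 = 1
41 = 1·36 + 5, so a_4 = 1
36 = 7·5 + 1, so a_5 = 7
5 = 5·1 + 0, so a_6 = 5

[6; 1, 2, 1, 1, 7, 5]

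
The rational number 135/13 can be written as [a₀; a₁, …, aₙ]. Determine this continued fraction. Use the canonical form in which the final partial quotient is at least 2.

Repeatedly divide and take the remainder:
135 ÷ 13 → quotient 10, remainder 5
13 ÷ 5 → quotient 2, remainder 3
5 ÷ 3 → quotient 1, remainder 2
3 ÷ 2 → quotient 1, remainder 1
2 ÷ 1 → quotient 2, remainder 0

[10; 2, 1, 1, 2]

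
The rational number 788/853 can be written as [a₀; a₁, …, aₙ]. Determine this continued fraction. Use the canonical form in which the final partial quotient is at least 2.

[0; 1, 12, 8, 8]

Repeatedly divide and take the remainder:
788 ÷ 853 → quotient 0, remainder 788
853 ÷ 788 → quotient 1, remainder 65
788 ÷ 65 → quotient 12, remainder 8
65 ÷ 8 → quotient 8, remainder 1
8 ÷ 1 → quotient 8, remainder 0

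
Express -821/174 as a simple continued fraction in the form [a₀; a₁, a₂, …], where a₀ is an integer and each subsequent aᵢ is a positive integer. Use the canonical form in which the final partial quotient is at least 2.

Repeatedly divide and take the remainder:
⌊-821/174⌋ = -5, remainder 49
⌊174/49⌋ = 3, remainder 27
⌊49/27⌋ = 1, remainder 22
⌊27/22⌋ = 1, remainder 5
⌊22/5⌋ = 4, remainder 2
⌊5/2⌋ = 2, remainder 1
⌊2/1⌋ = 2, remainder 0

[-5; 3, 1, 1, 4, 2, 2]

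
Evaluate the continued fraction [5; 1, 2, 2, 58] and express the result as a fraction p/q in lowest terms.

2337/409

Start with 58.
2 + 1/(58/1) = 2 + 1/58 = 117/58
2 + 1/(117/58) = 2 + 58/117 = 292/117
1 + 1/(292/117) = 1 + 117/292 = 409/292
5 + 1/(409/292) = 5 + 292/409 = 2337/409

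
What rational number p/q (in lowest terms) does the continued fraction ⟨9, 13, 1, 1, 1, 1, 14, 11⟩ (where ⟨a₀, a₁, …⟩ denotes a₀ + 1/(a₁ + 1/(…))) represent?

99727/10991

Compute successive convergents:
a_0 = 9: 9/1
a_1 = 13: 118/13
a_2 = 1: 127/14
a_3 = 1: 245/27
a_4 = 1: 372/41
a_5 = 1: 617/68
a_6 = 14: 9010/993
a_7 = 11: 99727/10991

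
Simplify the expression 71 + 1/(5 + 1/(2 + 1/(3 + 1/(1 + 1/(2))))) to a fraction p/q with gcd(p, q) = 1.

9681/136

Compute successive convergents:
a_0 = 71: 71/1
a_1 = 5: 356/5
a_2 = 2: 783/11
a_3 = 3: 2705/38
a_4 = 1: 3488/49
a_5 = 2: 9681/136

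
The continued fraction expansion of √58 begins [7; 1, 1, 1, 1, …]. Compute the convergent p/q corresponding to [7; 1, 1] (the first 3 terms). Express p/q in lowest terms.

Start with 1.
1 + 1/(1/1) = 1 + 1/1 = 2/1
7 + 1/(2/1) = 7 + 1/2 = 15/2

15/2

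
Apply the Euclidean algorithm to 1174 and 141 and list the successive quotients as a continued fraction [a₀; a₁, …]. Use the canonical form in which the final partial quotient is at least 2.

Repeatedly divide and take the remainder:
1174 = 8·141 + 46, so a_0 = 8
141 = 3·46 + 3, so a_1 = 3
46 = 15·3 + 1, so a_2 = 15
3 = 3·1 + 0, so a_3 = 3

[8; 3, 15, 3]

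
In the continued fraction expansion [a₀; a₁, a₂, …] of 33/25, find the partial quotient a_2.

8

Apply division with remainder until the remainder is 0:
33 ÷ 25 → quotient 1, remainder 8
25 ÷ 8 → quotient 3, remainder 1
8 ÷ 1 → quotient 8, remainder 0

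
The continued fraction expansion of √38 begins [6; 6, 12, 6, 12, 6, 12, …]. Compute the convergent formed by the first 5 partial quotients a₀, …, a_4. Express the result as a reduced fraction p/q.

Collapse the nested fraction from the inside out:
Start with 12.
6 + 1/(12/1) = 6 + 1/12 = 73/12
12 + 1/(73/12) = 12 + 12/73 = 888/73
6 + 1/(888/73) = 6 + 73/888 = 5401/888
6 + 1/(5401/888) = 6 + 888/5401 = 33294/5401

33294/5401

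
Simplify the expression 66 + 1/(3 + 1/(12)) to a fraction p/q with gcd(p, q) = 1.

a_0 = 66: 66/1
a_1 = 3: 199/3
a_2 = 12: 2454/37

2454/37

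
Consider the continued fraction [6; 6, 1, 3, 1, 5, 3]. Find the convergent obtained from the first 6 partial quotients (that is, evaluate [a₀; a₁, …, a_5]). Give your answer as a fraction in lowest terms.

1211/197

Work from the innermost term outward:
Start with 5.
1 + 1/(5/1) = 1 + 1/5 = 6/5
3 + 1/(6/5) = 3 + 5/6 = 23/6
1 + 1/(23/6) = 1 + 6/23 = 29/23
6 + 1/(29/23) = 6 + 23/29 = 197/29
6 + 1/(197/29) = 6 + 29/197 = 1211/197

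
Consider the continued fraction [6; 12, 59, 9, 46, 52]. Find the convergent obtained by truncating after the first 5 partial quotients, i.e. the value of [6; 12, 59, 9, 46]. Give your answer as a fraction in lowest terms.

1793253/294787

Collapse the nested fraction from the inside out:
Start with 46.
9 + 1/(46/1) = 9 + 1/46 = 415/46
59 + 1/(415/46) = 59 + 46/415 = 24531/415
12 + 1/(24531/415) = 12 + 415/24531 = 294787/24531
6 + 1/(294787/24531) = 6 + 24531/294787 = 1793253/294787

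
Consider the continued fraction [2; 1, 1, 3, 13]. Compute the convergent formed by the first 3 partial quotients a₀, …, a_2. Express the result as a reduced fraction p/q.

5/2

Use the convergent recurrence hₖ = aₖ·hₖ₋₁ + hₖ₋₂ (and likewise for the denominators kₖ):
a_0 = 2: 2/1
a_1 = 1: 3/1
a_2 = 1: 5/2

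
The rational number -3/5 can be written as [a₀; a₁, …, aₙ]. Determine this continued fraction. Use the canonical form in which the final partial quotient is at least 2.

Repeatedly divide and take the remainder:
-3 = -1·5 + 2, so a_0 = -1
5 = 2·2 + 1, so a_1 = 2
2 = 2·1 + 0, so a_2 = 2

[-1; 2, 2]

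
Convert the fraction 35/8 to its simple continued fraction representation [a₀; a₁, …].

[4; 2, 1, 2]

35 ÷ 8 → quotient 4, remainder 3
8 ÷ 3 → quotient 2, remainder 2
3 ÷ 2 → quotient 1, remainder 1
2 ÷ 1 → quotient 2, remainder 0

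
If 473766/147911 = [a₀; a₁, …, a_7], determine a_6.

473766 ÷ 147911 → quotient 3, remainder 30033
147911 ÷ 30033 → quotient 4, remainder 27779
30033 ÷ 27779 → quotient 1, remainder 2254
27779 ÷ 2254 → quotient 12, remainder 731
2254 ÷ 731 → quotient 3, remainder 61
731 ÷ 61 → quotient 11, remainder 60
61 ÷ 60 → quotient 1, remainder 1

1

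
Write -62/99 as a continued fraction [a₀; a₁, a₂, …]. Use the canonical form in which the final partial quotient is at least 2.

[-1; 2, 1, 2, 12]

Run the Euclidean algorithm, recording each quotient:
-62 ÷ 99 → quotient -1, remainder 37
99 ÷ 37 → quotient 2, remainder 25
37 ÷ 25 → quotient 1, remainder 12
25 ÷ 12 → quotient 2, remainder 1
12 ÷ 1 → quotient 12, remainder 0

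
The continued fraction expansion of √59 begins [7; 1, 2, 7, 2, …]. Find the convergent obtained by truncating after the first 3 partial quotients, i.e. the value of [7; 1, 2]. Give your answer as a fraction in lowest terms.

23/3

a_0 = 7: 7/1
a_1 = 1: 8/1
a_2 = 2: 23/3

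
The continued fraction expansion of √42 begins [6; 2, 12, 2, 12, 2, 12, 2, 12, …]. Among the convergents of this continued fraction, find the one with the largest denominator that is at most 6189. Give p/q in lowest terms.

List convergents until the denominator exceeds the bound:
a_0 = 6: 6/1  (≤ bound)
a_1 = 2: 13/2  (≤ bound)
a_2 = 12: 162/25  (≤ bound)
a_3 = 2: 337/52  (≤ bound)
a_4 = 12: 4206/649  (≤ bound)
a_5 = 2: 8749/1350  (≤ bound)
a_6 = 12: 109194/16849  (> 6189, stop)

8749/1350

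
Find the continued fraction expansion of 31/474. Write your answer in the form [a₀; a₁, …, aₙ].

Run the Euclidean algorithm, recording each quotient:
31 ÷ 474 → quotient 0, remainder 31
474 ÷ 31 → quotient 15, remainder 9
31 ÷ 9 → quotient 3, remainder 4
9 ÷ 4 → quotient 2, remainder 1
4 ÷ 1 → quotient 4, remainder 0

[0; 15, 3, 2, 4]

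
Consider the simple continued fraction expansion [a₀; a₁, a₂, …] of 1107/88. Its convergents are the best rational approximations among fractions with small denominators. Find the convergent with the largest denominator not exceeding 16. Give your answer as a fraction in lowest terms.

151/12

a_0 = 12: 12/1  (≤ bound)
a_1 = 1: 13/1  (≤ bound)
a_2 = 1: 25/2  (≤ bound)
a_3 = 2: 63/5  (≤ bound)
a_4 = 1: 88/7  (≤ bound)
a_5 = 1: 151/12  (≤ bound)
a_6 = 1: 239/19  (> 16, stop)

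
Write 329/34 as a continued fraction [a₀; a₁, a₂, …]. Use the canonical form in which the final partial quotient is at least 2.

[9; 1, 2, 11]

⌊329/34⌋ = 9, remainder 23
⌊34/23⌋ = 1, remainder 11
⌊23/11⌋ = 2, remainder 1
⌊11/1⌋ = 11, remainder 0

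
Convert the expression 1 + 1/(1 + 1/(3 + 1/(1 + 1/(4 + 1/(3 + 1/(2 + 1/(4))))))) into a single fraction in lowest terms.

Work from the innermost term outward:
Start with 4.
2 + 1/(4/1) = 2 + 1/4 = 9/4
3 + 1/(9/4) = 3 + 4/9 = 31/9
4 + 1/(31/9) = 4 + 9/31 = 133/31
1 + 1/(133/31) = 1 + 31/133 = 164/133
3 + 1/(164/133) = 3 + 133/164 = 625/164
1 + 1/(625/164) = 1 + 164/625 = 789/625
1 + 1/(789/625) = 1 + 625/789 = 1414/789

1414/789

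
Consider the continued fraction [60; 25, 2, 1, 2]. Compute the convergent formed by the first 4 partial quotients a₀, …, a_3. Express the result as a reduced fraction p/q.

4563/76

Start with 1.
2 + 1/(1/1) = 2 + 1/1 = 3/1
25 + 1/(3/1) = 25 + 1/3 = 76/3
60 + 1/(76/3) = 60 + 3/76 = 4563/76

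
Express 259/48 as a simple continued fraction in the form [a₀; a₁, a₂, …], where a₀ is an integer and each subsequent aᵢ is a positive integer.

⌊259/48⌋ = 5, remainder 19
⌊48/19⌋ = 2, remainder 10
⌊19/10⌋ = 1, remainder 9
⌊10/9⌋ = 1, remainder 1
⌊9/1⌋ = 9, remainder 0

[5; 2, 1, 1, 9]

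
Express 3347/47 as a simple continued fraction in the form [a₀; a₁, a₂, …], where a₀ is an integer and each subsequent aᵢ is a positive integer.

[71; 4, 1, 2, 3]

Run the Euclidean algorithm, recording each quotient:
⌊3347/47⌋ = 71, remainder 10
⌊47/10⌋ = 4, remainder 7
⌊10/7⌋ = 1, remainder 3
⌊7/3⌋ = 2, remainder 1
⌊3/1⌋ = 3, remainder 0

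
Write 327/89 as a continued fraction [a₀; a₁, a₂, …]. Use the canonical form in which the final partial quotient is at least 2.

[3; 1, 2, 14, 2]

⌊327/89⌋ = 3, remainder 60
⌊89/60⌋ = 1, remainder 29
⌊60/29⌋ = 2, remainder 2
⌊29/2⌋ = 14, remainder 1
⌊2/1⌋ = 2, remainder 0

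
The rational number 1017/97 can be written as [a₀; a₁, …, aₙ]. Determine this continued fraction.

1017 ÷ 97 → quotient 10, remainder 47
97 ÷ 47 → quotient 2, remainder 3
47 ÷ 3 → quotient 15, remainder 2
3 ÷ 2 → quotient 1, remainder 1
2 ÷ 1 → quotient 2, remainder 0

[10; 2, 15, 1, 2]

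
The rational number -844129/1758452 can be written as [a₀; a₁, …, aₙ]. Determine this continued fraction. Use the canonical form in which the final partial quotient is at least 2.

[-1; 1, 1, 12, 38, 1, 39, 45]

Apply division with remainder until the remainder is 0:
-844129 ÷ 1758452 → quotient -1, remainder 914323
1758452 ÷ 914323 → quotient 1, remainder 844129
914323 ÷ 844129 → quotient 1, remainder 70194
844129 ÷ 70194 → quotient 12, remainder 1801
70194 ÷ 1801 → quotient 38, remainder 1756
1801 ÷ 1756 → quotient 1, remainder 45
1756 ÷ 45 → quotient 39, remainder 1
45 ÷ 1 → quotient 45, remainder 0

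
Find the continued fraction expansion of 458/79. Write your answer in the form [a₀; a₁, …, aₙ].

[5; 1, 3, 1, 15]

Repeatedly divide and take the remainder:
⌊458/79⌋ = 5, remainder 63
⌊79/63⌋ = 1, remainder 16
⌊63/16⌋ = 3, remainder 15
⌊16/15⌋ = 1, remainder 1
⌊15/1⌋ = 15, remainder 0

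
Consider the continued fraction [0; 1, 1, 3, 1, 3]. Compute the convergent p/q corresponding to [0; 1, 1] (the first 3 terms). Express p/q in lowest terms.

Start with 1.
1 + 1/(1/1) = 1 + 1/1 = 2/1
0 + 1/(2/1) = 0 + 1/2 = 1/2

1/2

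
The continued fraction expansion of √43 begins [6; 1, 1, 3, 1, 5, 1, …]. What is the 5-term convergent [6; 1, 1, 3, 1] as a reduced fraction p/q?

59/9

Start with 1.
3 + 1/(1/1) = 3 + 1/1 = 4/1
1 + 1/(4/1) = 1 + 1/4 = 5/4
1 + 1/(5/4) = 1 + 4/5 = 9/5
6 + 1/(9/5) = 6 + 5/9 = 59/9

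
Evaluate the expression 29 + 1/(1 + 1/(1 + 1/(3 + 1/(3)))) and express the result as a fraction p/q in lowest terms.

a_0 = 29: 29/1
a_1 = 1: 30/1
a_2 = 1: 59/2
a_3 = 3: 207/7
a_4 = 3: 680/23

680/23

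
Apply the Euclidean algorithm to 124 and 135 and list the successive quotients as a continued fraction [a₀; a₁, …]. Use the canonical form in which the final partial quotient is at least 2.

124 ÷ 135 → quotient 0, remainder 124
135 ÷ 124 → quotient 1, remainder 11
124 ÷ 11 → quotient 11, remainder 3
11 ÷ 3 → quotient 3, remainder 2
3 ÷ 2 → quotient 1, remainder 1
2 ÷ 1 → quotient 2, remainder 0

[0; 1, 11, 3, 1, 2]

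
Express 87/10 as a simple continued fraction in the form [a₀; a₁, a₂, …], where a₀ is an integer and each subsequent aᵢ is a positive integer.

87 = 8·10 + 7, so a_0 = 8
10 = 1·7 + 3, so a_1 = 1
7 = 2·3 + 1, so a_2 = 2
3 = 3·1 + 0, so a_3 = 3

[8; 1, 2, 3]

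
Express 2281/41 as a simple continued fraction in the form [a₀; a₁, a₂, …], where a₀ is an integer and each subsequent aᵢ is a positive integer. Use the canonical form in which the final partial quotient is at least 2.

[55; 1, 1, 1, 2, 1, 3]

Apply division with remainder until the remainder is 0:
2281 = 55·41 + 26, so a_0 = 55
41 = 1·26 + 15, so a_1 = 1
26 = 1·15 + 11, so a_2 = 1
15 = 1·11 + 4, so a_3 = 1
11 = 2·4 + 3, so a_4 = 2
4 = 1·3 + 1, so a_5 = 1
3 = 3·1 + 0, so a_6 = 3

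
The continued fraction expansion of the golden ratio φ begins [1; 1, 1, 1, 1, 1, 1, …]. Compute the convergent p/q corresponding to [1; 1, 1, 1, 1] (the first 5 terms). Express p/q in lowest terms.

8/5

Starting at the tail and folding back:
Start with 1.
1 + 1/(1/1) = 1 + 1/1 = 2/1
1 + 1/(2/1) = 1 + 1/2 = 3/2
1 + 1/(3/2) = 1 + 2/3 = 5/3
1 + 1/(5/3) = 1 + 3/5 = 8/5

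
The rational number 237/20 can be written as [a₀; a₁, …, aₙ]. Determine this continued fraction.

[11; 1, 5, 1, 2]

237 = 11·20 + 17, so a_0 = 11
20 = 1·17 + 3, so a_1 = 1
17 = 5·3 + 2, so a_2 = 5
3 = 1·2 + 1, so a_3 = 1
2 = 2·1 + 0, so a_4 = 2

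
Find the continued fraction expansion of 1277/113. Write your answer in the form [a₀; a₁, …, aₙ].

[11; 3, 3, 11]

Repeatedly divide and take the remainder:
1277 ÷ 113 → quotient 11, remainder 34
113 ÷ 34 → quotient 3, remainder 11
34 ÷ 11 → quotient 3, remainder 1
11 ÷ 1 → quotient 11, remainder 0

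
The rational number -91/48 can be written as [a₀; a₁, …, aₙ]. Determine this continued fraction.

Run the Euclidean algorithm, recording each quotient:
⌊-91/48⌋ = -2, remainder 5
⌊48/5⌋ = 9, remainder 3
⌊5/3⌋ = 1, remainder 2
⌊3/2⌋ = 1, remainder 1
⌊2/1⌋ = 2, remainder 0

[-2; 9, 1, 1, 2]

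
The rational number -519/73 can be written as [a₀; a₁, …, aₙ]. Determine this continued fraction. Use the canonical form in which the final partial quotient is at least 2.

[-8; 1, 8, 8]

Repeatedly divide and take the remainder:
⌊-519/73⌋ = -8, remainder 65
⌊73/65⌋ = 1, remainder 8
⌊65/8⌋ = 8, remainder 1
⌊8/1⌋ = 8, remainder 0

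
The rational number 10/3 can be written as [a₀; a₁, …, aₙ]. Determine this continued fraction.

[3; 3]

10 = 3·3 + 1, so a_0 = 3
3 = 3·1 + 0, so a_1 = 3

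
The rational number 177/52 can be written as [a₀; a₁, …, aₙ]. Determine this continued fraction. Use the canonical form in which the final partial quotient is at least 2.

Apply division with remainder until the remainder is 0:
⌊177/52⌋ = 3, remainder 21
⌊52/21⌋ = 2, remainder 10
⌊21/10⌋ = 2, remainder 1
⌊10/1⌋ = 10, remainder 0

[3; 2, 2, 10]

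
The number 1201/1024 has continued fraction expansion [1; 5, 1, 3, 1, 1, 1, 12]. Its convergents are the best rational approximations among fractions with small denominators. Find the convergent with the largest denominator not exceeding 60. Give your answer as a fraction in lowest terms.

61/52

a_0 = 1: 1/1  (≤ bound)
a_1 = 5: 6/5  (≤ bound)
a_2 = 1: 7/6  (≤ bound)
a_3 = 3: 27/23  (≤ bound)
a_4 = 1: 34/29  (≤ bound)
a_5 = 1: 61/52  (≤ bound)
a_6 = 1: 95/81  (> 60, stop)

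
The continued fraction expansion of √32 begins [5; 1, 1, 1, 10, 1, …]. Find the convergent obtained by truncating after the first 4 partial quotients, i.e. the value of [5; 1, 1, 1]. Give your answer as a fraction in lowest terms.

17/3

a_0 = 5: 5/1
a_1 = 1: 6/1
a_2 = 1: 11/2
a_3 = 1: 17/3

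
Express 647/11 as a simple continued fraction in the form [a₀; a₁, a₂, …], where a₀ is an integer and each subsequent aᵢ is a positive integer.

[58; 1, 4, 2]

⌊647/11⌋ = 58, remainder 9
⌊11/9⌋ = 1, remainder 2
⌊9/2⌋ = 4, remainder 1
⌊2/1⌋ = 2, remainder 0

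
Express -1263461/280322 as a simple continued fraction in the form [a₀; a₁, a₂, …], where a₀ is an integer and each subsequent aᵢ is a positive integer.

⌊-1263461/280322⌋ = -5, remainder 138149
⌊280322/138149⌋ = 2, remainder 4024
⌊138149/4024⌋ = 34, remainder 1333
⌊4024/1333⌋ = 3, remainder 25
⌊1333/25⌋ = 53, remainder 8
⌊25/8⌋ = 3, remainder 1
⌊8/1⌋ = 8, remainder 0

[-5; 2, 34, 3, 53, 3, 8]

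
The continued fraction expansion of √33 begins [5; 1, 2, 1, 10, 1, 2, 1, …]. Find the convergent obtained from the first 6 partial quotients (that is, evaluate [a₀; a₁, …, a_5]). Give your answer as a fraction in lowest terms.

270/47

Collapse the nested fraction from the inside out:
Start with 1.
10 + 1/(1/1) = 10 + 1/1 = 11/1
1 + 1/(11/1) = 1 + 1/11 = 12/11
2 + 1/(12/11) = 2 + 11/12 = 35/12
1 + 1/(35/12) = 1 + 12/35 = 47/35
5 + 1/(47/35) = 5 + 35/47 = 270/47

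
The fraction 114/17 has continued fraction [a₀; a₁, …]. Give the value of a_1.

1

Repeatedly divide and take the remainder:
⌊114/17⌋ = 6, remainder 12
⌊17/12⌋ = 1, remainder 5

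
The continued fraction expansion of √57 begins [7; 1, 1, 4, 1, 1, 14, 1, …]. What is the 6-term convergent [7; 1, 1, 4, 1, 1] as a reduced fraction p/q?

Start with 1.
1 + 1/(1/1) = 1 + 1/1 = 2/1
4 + 1/(2/1) = 4 + 1/2 = 9/2
1 + 1/(9/2) = 1 + 2/9 = 11/9
1 + 1/(11/9) = 1 + 9/11 = 20/11
7 + 1/(20/11) = 7 + 11/20 = 151/20

151/20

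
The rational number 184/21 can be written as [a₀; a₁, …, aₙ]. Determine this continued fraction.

Repeatedly divide and take the remainder:
184 = 8·21 + 16, so a_0 = 8
21 = 1·16 + 5, so a_1 = 1
16 = 3·5 + 1, so a_2 = 3
5 = 5·1 + 0, so a_3 = 5

[8; 1, 3, 5]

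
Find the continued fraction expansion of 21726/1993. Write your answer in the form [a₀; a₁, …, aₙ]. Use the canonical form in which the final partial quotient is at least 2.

[10; 1, 9, 8, 1, 1, 3, 3]

⌊21726/1993⌋ = 10, remainder 1796
⌊1993/1796⌋ = 1, remainder 197
⌊1796/197⌋ = 9, remainder 23
⌊197/23⌋ = 8, remainder 13
⌊23/13⌋ = 1, remainder 10
⌊13/10⌋ = 1, remainder 3
⌊10/3⌋ = 3, remainder 1
⌊3/1⌋ = 3, remainder 0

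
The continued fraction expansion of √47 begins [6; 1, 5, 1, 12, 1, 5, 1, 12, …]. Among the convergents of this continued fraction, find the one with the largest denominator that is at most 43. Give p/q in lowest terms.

a_0 = 6: 6/1  (≤ bound)
a_1 = 1: 7/1  (≤ bound)
a_2 = 5: 41/6  (≤ bound)
a_3 = 1: 48/7  (≤ bound)
a_4 = 12: 617/90  (> 43, stop)

48/7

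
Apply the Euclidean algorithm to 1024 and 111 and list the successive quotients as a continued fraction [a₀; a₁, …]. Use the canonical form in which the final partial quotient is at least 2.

⌊1024/111⌋ = 9, remainder 25
⌊111/25⌋ = 4, remainder 11
⌊25/11⌋ = 2, remainder 3
⌊11/3⌋ = 3, remainder 2
⌊3/2⌋ = 1, remainder 1
⌊2/1⌋ = 2, remainder 0

[9; 4, 2, 3, 1, 2]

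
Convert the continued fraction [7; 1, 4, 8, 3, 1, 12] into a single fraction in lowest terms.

Start with 12.
1 + 1/(12/1) = 1 + 1/12 = 13/12
3 + 1/(13/12) = 3 + 12/13 = 51/13
8 + 1/(51/13) = 8 + 13/51 = 421/51
4 + 1/(421/51) = 4 + 51/421 = 1735/421
1 + 1/(1735/421) = 1 + 421/1735 = 2156/1735
7 + 1/(2156/1735) = 7 + 1735/2156 = 16827/2156

16827/2156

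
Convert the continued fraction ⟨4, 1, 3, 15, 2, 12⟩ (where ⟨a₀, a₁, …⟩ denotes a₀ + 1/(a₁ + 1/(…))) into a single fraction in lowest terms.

7478/1573

Collapse the nested fraction from the inside out:
Start with 12.
2 + 1/(12/1) = 2 + 1/12 = 25/12
15 + 1/(25/12) = 15 + 12/25 = 387/25
3 + 1/(387/25) = 3 + 25/387 = 1186/387
1 + 1/(1186/387) = 1 + 387/1186 = 1573/1186
4 + 1/(1573/1186) = 4 + 1186/1573 = 7478/1573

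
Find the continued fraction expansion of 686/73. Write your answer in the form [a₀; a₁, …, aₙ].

686 = 9·73 + 29, so a_0 = 9
73 = 2·29 + 15, so a_1 = 2
29 = 1·15 + 14, so a_2 = 1
15 = 1·14 + 1, so a_3 = 1
14 = 14·1 + 0, so a_4 = 14

[9; 2, 1, 1, 14]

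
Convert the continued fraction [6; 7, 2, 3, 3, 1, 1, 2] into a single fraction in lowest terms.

6202/1011

a_0 = 6: 6/1
a_1 = 7: 43/7
a_2 = 2: 92/15
a_3 = 3: 319/52
a_4 = 3: 1049/171
a_5 = 1: 1368/223
a_6 = 1: 2417/394
a_7 = 2: 6202/1011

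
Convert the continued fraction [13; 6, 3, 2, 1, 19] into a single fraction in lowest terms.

Collapse the nested fraction from the inside out:
Start with 19.
1 + 1/(19/1) = 1 + 1/19 = 20/19
2 + 1/(20/19) = 2 + 19/20 = 59/20
3 + 1/(59/20) = 3 + 20/59 = 197/59
6 + 1/(197/59) = 6 + 59/197 = 1241/197
13 + 1/(1241/197) = 13 + 197/1241 = 16330/1241

16330/1241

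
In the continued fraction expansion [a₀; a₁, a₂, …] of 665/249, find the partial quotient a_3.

27

Run the Euclidean algorithm, recording each quotient:
665 ÷ 249 → quotient 2, remainder 167
249 ÷ 167 → quotient 1, remainder 82
167 ÷ 82 → quotient 2, remainder 3
82 ÷ 3 → quotient 27, remainder 1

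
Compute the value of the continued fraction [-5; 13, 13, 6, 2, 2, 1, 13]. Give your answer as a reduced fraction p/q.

-522573/106138

Build up convergents one term at a time:
a_0 = -5: -5/1
a_1 = 13: -64/13
a_2 = 13: -837/170
a_3 = 6: -5086/1033
a_4 = 2: -11009/2236
a_5 = 2: -27104/5505
a_6 = 1: -38113/7741
a_7 = 13: -522573/106138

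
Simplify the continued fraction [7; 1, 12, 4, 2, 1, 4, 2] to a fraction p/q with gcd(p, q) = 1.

14153/1786

Collapse the nested fraction from the inside out:
Start with 2.
4 + 1/(2/1) = 4 + 1/2 = 9/2
1 + 1/(9/2) = 1 + 2/9 = 11/9
2 + 1/(11/9) = 2 + 9/11 = 31/11
4 + 1/(31/11) = 4 + 11/31 = 135/31
12 + 1/(135/31) = 12 + 31/135 = 1651/135
1 + 1/(1651/135) = 1 + 135/1651 = 1786/1651
7 + 1/(1786/1651) = 7 + 1651/1786 = 14153/1786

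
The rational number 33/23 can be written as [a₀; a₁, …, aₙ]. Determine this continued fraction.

[1; 2, 3, 3]

Run the Euclidean algorithm, recording each quotient:
33 ÷ 23 → quotient 1, remainder 10
23 ÷ 10 → quotient 2, remainder 3
10 ÷ 3 → quotient 3, remainder 1
3 ÷ 1 → quotient 3, remainder 0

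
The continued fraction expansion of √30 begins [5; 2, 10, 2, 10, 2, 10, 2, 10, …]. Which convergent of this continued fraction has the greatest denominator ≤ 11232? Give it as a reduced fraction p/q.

55435/10121

a_0 = 5: 5/1  (≤ bound)
a_1 = 2: 11/2  (≤ bound)
a_2 = 10: 115/21  (≤ bound)
a_3 = 2: 241/44  (≤ bound)
a_4 = 10: 2525/461  (≤ bound)
a_5 = 2: 5291/966  (≤ bound)
a_6 = 10: 55435/10121  (≤ bound)
a_7 = 2: 116161/21208  (> 11232, stop)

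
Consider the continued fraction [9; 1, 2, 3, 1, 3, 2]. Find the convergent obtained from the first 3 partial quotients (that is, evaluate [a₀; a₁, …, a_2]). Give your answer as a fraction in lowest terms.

a_0 = 9: 9/1
a_1 = 1: 10/1
a_2 = 2: 29/3

29/3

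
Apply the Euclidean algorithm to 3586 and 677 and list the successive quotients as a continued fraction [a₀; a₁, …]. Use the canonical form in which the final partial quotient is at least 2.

3586 ÷ 677 → quotient 5, remainder 201
677 ÷ 201 → quotient 3, remainder 74
201 ÷ 74 → quotient 2, remainder 53
74 ÷ 53 → quotient 1, remainder 21
53 ÷ 21 → quotient 2, remainder 11
21 ÷ 11 → quotient 1, remainder 10
11 ÷ 10 → quotient 1, remainder 1
10 ÷ 1 → quotient 10, remainder 0

[5; 3, 2, 1, 2, 1, 1, 10]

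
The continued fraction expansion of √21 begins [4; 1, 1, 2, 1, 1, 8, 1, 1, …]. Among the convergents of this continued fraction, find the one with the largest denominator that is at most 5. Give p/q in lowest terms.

a_0 = 4: 4/1  (≤ bound)
a_1 = 1: 5/1  (≤ bound)
a_2 = 1: 9/2  (≤ bound)
a_3 = 2: 23/5  (≤ bound)
a_4 = 1: 32/7  (> 5, stop)

23/5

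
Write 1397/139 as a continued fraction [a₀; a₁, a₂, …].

⌊1397/139⌋ = 10, remainder 7
⌊139/7⌋ = 19, remainder 6
⌊7/6⌋ = 1, remainder 1
⌊6/1⌋ = 6, remainder 0

[10; 19, 1, 6]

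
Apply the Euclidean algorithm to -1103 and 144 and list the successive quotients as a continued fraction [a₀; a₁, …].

⌊-1103/144⌋ = -8, remainder 49
⌊144/49⌋ = 2, remainder 46
⌊49/46⌋ = 1, remainder 3
⌊46/3⌋ = 15, remainder 1
⌊3/1⌋ = 3, remainder 0

[-8; 2, 1, 15, 3]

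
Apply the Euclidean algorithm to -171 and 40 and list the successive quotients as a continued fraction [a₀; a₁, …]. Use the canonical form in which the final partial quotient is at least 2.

[-5; 1, 2, 1, 1, 1, 3]

Run the Euclidean algorithm, recording each quotient:
-171 ÷ 40 → quotient -5, remainder 29
40 ÷ 29 → quotient 1, remainder 11
29 ÷ 11 → quotient 2, remainder 7
11 ÷ 7 → quotient 1, remainder 4
7 ÷ 4 → quotient 1, remainder 3
4 ÷ 3 → quotient 1, remainder 1
3 ÷ 1 → quotient 3, remainder 0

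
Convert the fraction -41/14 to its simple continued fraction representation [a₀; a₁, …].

[-3; 14]

Repeatedly divide and take the remainder:
-41 ÷ 14 → quotient -3, remainder 1
14 ÷ 1 → quotient 14, remainder 0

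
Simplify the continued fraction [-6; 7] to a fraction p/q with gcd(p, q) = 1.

-41/7

a_0 = -6: -6/1
a_1 = 7: -41/7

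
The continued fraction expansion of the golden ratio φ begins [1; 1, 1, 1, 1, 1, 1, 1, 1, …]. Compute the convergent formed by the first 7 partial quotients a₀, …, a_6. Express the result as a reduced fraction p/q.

Start with 1.
1 + 1/(1/1) = 1 + 1/1 = 2/1
1 + 1/(2/1) = 1 + 1/2 = 3/2
1 + 1/(3/2) = 1 + 2/3 = 5/3
1 + 1/(5/3) = 1 + 3/5 = 8/5
1 + 1/(8/5) = 1 + 5/8 = 13/8
1 + 1/(13/8) = 1 + 8/13 = 21/13

21/13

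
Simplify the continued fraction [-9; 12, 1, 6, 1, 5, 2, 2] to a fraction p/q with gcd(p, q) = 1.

Start with 2.
2 + 1/(2/1) = 2 + 1/2 = 5/2
5 + 1/(5/2) = 5 + 2/5 = 27/5
1 + 1/(27/5) = 1 + 5/27 = 32/27
6 + 1/(32/27) = 6 + 27/32 = 219/32
1 + 1/(219/32) = 1 + 32/219 = 251/219
12 + 1/(251/219) = 12 + 219/251 = 3231/251
-9 + 1/(3231/251) = -9 + 251/3231 = -28828/3231

-28828/3231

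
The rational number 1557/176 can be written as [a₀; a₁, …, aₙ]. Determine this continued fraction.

[8; 1, 5, 1, 1, 13]

Run the Euclidean algorithm, recording each quotient:
1557 ÷ 176 → quotient 8, remainder 149
176 ÷ 149 → quotient 1, remainder 27
149 ÷ 27 → quotient 5, remainder 14
27 ÷ 14 → quotient 1, remainder 13
14 ÷ 13 → quotient 1, remainder 1
13 ÷ 1 → quotient 13, remainder 0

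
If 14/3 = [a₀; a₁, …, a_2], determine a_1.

14 = 4·3 + 2, so a_0 = 4
3 = 1·2 + 1, so a_1 = 1

1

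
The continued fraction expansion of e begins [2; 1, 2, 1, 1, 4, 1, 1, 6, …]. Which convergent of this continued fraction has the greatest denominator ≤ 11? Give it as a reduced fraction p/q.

a_0 = 2: 2/1  (≤ bound)
a_1 = 1: 3/1  (≤ bound)
a_2 = 2: 8/3  (≤ bound)
a_3 = 1: 11/4  (≤ bound)
a_4 = 1: 19/7  (≤ bound)
a_5 = 4: 87/32  (> 11, stop)

19/7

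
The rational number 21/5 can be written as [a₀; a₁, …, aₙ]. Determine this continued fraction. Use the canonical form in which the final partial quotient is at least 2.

21 ÷ 5 → quotient 4, remainder 1
5 ÷ 1 → quotient 5, remainder 0

[4; 5]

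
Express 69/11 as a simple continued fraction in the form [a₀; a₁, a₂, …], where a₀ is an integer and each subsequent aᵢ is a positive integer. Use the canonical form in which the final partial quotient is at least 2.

[6; 3, 1, 2]

69 ÷ 11 → quotient 6, remainder 3
11 ÷ 3 → quotient 3, remainder 2
3 ÷ 2 → quotient 1, remainder 1
2 ÷ 1 → quotient 2, remainder 0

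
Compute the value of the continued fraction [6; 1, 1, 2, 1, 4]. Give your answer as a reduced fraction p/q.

217/33

a_0 = 6: 6/1
a_1 = 1: 7/1
a_2 = 1: 13/2
a_3 = 2: 33/5
a_4 = 1: 46/7
a_5 = 4: 217/33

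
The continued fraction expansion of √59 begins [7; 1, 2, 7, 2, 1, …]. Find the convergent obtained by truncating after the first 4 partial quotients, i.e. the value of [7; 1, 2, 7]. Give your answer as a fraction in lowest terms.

169/22

Starting at the tail and folding back:
Start with 7.
2 + 1/(7/1) = 2 + 1/7 = 15/7
1 + 1/(15/7) = 1 + 7/15 = 22/15
7 + 1/(22/15) = 7 + 15/22 = 169/22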